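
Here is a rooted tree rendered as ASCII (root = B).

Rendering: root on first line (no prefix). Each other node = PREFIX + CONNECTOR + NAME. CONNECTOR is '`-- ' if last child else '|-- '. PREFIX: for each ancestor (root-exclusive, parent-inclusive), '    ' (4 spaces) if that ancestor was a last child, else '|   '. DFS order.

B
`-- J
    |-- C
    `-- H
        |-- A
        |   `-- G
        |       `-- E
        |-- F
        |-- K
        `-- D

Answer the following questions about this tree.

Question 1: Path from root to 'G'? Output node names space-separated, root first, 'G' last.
Walk down from root: B -> J -> H -> A -> G

Answer: B J H A G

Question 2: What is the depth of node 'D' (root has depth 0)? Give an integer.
Answer: 3

Derivation:
Path from root to D: B -> J -> H -> D
Depth = number of edges = 3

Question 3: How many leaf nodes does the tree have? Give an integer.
Leaves (nodes with no children): C, D, E, F, K

Answer: 5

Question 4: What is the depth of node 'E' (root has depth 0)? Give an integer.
Answer: 5

Derivation:
Path from root to E: B -> J -> H -> A -> G -> E
Depth = number of edges = 5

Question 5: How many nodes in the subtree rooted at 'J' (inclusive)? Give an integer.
Subtree rooted at J contains: A, C, D, E, F, G, H, J, K
Count = 9

Answer: 9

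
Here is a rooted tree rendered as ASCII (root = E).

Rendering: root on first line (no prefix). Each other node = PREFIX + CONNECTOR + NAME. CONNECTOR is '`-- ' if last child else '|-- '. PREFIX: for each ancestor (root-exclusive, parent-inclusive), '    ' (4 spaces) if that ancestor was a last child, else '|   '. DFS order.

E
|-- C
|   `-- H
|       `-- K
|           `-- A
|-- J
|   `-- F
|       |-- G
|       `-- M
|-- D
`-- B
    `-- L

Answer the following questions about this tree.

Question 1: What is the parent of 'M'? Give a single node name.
Scan adjacency: M appears as child of F

Answer: F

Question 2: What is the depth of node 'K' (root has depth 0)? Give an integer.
Answer: 3

Derivation:
Path from root to K: E -> C -> H -> K
Depth = number of edges = 3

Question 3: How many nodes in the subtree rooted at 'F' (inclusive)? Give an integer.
Subtree rooted at F contains: F, G, M
Count = 3

Answer: 3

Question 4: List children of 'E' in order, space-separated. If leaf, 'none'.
Answer: C J D B

Derivation:
Node E's children (from adjacency): C, J, D, B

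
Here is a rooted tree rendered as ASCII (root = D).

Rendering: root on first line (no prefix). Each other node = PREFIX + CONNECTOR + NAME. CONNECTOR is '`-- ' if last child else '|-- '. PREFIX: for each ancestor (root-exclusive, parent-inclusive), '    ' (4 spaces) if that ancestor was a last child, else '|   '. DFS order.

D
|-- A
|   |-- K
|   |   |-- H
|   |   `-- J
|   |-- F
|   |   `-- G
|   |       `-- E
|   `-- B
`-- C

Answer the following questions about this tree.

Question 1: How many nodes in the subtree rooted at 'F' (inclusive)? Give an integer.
Answer: 3

Derivation:
Subtree rooted at F contains: E, F, G
Count = 3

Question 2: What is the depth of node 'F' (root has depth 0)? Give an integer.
Answer: 2

Derivation:
Path from root to F: D -> A -> F
Depth = number of edges = 2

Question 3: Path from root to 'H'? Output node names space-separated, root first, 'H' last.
Walk down from root: D -> A -> K -> H

Answer: D A K H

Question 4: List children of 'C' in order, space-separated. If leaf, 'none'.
Answer: none

Derivation:
Node C's children (from adjacency): (leaf)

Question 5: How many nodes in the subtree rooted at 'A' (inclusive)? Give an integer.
Answer: 8

Derivation:
Subtree rooted at A contains: A, B, E, F, G, H, J, K
Count = 8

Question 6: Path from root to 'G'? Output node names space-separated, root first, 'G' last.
Answer: D A F G

Derivation:
Walk down from root: D -> A -> F -> G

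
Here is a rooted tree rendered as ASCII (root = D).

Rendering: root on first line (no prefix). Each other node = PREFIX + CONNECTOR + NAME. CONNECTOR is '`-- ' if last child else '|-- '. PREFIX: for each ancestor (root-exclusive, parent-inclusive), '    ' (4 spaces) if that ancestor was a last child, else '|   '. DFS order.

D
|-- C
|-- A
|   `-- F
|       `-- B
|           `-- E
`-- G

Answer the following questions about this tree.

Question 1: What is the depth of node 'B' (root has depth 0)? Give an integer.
Path from root to B: D -> A -> F -> B
Depth = number of edges = 3

Answer: 3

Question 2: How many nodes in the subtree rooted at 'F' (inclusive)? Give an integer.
Answer: 3

Derivation:
Subtree rooted at F contains: B, E, F
Count = 3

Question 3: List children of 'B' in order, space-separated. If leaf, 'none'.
Node B's children (from adjacency): E

Answer: E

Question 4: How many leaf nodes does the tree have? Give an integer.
Leaves (nodes with no children): C, E, G

Answer: 3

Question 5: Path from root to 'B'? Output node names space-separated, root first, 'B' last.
Walk down from root: D -> A -> F -> B

Answer: D A F B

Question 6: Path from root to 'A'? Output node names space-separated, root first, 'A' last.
Walk down from root: D -> A

Answer: D A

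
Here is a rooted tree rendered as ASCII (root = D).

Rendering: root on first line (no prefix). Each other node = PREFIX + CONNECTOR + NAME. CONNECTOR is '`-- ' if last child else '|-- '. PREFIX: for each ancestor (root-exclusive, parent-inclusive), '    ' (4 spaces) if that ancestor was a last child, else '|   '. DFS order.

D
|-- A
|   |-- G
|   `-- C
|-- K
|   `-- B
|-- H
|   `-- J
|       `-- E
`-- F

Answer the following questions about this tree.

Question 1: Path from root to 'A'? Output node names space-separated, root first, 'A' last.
Answer: D A

Derivation:
Walk down from root: D -> A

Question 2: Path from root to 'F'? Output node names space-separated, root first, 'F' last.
Answer: D F

Derivation:
Walk down from root: D -> F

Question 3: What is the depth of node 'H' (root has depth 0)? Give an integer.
Path from root to H: D -> H
Depth = number of edges = 1

Answer: 1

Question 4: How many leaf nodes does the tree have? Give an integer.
Answer: 5

Derivation:
Leaves (nodes with no children): B, C, E, F, G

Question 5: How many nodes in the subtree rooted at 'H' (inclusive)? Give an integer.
Answer: 3

Derivation:
Subtree rooted at H contains: E, H, J
Count = 3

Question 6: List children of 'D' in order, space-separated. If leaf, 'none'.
Answer: A K H F

Derivation:
Node D's children (from adjacency): A, K, H, F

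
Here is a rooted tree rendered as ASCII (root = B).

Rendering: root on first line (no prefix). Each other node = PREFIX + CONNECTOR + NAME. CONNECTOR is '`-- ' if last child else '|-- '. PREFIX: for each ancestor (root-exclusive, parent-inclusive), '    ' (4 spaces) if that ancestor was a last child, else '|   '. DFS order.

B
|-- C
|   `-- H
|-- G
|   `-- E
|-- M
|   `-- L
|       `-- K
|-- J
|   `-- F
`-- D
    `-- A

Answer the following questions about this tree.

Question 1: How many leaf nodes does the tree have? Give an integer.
Answer: 5

Derivation:
Leaves (nodes with no children): A, E, F, H, K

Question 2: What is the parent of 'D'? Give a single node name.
Scan adjacency: D appears as child of B

Answer: B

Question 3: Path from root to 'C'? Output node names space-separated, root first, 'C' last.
Walk down from root: B -> C

Answer: B C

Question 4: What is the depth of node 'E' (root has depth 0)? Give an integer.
Answer: 2

Derivation:
Path from root to E: B -> G -> E
Depth = number of edges = 2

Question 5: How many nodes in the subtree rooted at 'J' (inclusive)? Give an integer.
Answer: 2

Derivation:
Subtree rooted at J contains: F, J
Count = 2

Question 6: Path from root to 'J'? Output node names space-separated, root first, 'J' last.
Answer: B J

Derivation:
Walk down from root: B -> J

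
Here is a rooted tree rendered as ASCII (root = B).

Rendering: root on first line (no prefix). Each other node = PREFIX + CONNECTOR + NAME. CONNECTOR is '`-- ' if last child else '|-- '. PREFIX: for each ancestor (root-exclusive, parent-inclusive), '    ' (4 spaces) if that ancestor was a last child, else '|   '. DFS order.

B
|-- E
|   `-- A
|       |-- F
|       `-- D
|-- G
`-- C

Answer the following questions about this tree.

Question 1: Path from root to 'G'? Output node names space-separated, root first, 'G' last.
Answer: B G

Derivation:
Walk down from root: B -> G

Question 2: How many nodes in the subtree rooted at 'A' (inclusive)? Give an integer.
Subtree rooted at A contains: A, D, F
Count = 3

Answer: 3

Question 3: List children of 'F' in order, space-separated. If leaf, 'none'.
Node F's children (from adjacency): (leaf)

Answer: none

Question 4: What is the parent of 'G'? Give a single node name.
Scan adjacency: G appears as child of B

Answer: B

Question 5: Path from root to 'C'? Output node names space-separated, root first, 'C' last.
Walk down from root: B -> C

Answer: B C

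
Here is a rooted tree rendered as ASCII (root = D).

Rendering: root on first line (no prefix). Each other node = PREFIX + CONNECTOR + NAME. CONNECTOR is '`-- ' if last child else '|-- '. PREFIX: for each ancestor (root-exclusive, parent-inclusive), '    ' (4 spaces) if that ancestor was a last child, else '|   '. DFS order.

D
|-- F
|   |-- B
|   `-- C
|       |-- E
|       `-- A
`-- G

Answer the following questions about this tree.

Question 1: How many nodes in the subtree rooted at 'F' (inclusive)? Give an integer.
Answer: 5

Derivation:
Subtree rooted at F contains: A, B, C, E, F
Count = 5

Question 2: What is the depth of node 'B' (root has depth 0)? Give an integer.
Answer: 2

Derivation:
Path from root to B: D -> F -> B
Depth = number of edges = 2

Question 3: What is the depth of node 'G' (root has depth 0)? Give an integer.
Answer: 1

Derivation:
Path from root to G: D -> G
Depth = number of edges = 1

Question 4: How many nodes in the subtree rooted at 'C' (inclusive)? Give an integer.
Answer: 3

Derivation:
Subtree rooted at C contains: A, C, E
Count = 3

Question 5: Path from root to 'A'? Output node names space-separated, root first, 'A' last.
Walk down from root: D -> F -> C -> A

Answer: D F C A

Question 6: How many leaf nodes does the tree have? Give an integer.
Answer: 4

Derivation:
Leaves (nodes with no children): A, B, E, G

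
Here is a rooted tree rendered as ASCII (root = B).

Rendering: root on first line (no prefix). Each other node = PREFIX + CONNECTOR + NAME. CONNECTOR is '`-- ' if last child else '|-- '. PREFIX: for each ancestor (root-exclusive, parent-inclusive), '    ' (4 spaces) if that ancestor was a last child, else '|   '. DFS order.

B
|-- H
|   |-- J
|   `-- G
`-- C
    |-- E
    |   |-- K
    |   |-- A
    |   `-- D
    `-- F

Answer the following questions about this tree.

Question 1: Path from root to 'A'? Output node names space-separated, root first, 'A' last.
Walk down from root: B -> C -> E -> A

Answer: B C E A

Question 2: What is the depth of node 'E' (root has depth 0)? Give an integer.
Answer: 2

Derivation:
Path from root to E: B -> C -> E
Depth = number of edges = 2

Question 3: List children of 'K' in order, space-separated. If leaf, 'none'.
Node K's children (from adjacency): (leaf)

Answer: none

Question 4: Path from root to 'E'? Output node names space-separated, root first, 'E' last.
Answer: B C E

Derivation:
Walk down from root: B -> C -> E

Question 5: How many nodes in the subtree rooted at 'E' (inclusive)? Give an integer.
Subtree rooted at E contains: A, D, E, K
Count = 4

Answer: 4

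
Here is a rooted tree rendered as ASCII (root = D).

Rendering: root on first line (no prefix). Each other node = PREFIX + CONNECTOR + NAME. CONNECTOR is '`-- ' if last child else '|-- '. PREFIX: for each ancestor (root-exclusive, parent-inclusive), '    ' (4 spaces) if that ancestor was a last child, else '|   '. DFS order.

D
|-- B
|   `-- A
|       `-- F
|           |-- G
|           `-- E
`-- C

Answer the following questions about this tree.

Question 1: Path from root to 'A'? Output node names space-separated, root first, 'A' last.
Walk down from root: D -> B -> A

Answer: D B A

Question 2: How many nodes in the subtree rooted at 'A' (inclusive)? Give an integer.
Subtree rooted at A contains: A, E, F, G
Count = 4

Answer: 4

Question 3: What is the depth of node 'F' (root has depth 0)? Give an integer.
Path from root to F: D -> B -> A -> F
Depth = number of edges = 3

Answer: 3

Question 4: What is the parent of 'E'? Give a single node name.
Answer: F

Derivation:
Scan adjacency: E appears as child of F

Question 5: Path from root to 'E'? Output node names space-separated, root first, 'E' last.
Walk down from root: D -> B -> A -> F -> E

Answer: D B A F E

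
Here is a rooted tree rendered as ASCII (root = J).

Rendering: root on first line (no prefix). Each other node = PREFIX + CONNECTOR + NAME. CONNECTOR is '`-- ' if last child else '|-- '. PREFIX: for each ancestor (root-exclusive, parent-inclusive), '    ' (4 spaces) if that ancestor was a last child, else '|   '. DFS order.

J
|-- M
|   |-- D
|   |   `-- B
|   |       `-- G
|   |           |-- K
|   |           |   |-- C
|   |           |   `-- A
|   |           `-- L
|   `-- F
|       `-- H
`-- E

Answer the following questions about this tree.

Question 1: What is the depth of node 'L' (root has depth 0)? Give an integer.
Path from root to L: J -> M -> D -> B -> G -> L
Depth = number of edges = 5

Answer: 5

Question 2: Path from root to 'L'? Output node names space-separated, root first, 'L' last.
Answer: J M D B G L

Derivation:
Walk down from root: J -> M -> D -> B -> G -> L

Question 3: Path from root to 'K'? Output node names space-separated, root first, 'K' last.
Answer: J M D B G K

Derivation:
Walk down from root: J -> M -> D -> B -> G -> K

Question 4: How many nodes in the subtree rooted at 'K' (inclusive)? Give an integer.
Subtree rooted at K contains: A, C, K
Count = 3

Answer: 3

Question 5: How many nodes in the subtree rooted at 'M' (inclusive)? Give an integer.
Subtree rooted at M contains: A, B, C, D, F, G, H, K, L, M
Count = 10

Answer: 10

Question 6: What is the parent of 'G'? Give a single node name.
Answer: B

Derivation:
Scan adjacency: G appears as child of B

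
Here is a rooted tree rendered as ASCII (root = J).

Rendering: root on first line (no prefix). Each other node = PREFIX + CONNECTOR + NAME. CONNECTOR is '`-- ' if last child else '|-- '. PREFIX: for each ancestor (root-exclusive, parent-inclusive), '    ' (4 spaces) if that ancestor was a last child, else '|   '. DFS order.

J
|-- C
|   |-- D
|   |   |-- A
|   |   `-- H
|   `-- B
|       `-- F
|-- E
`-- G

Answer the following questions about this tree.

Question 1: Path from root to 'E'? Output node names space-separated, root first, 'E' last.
Answer: J E

Derivation:
Walk down from root: J -> E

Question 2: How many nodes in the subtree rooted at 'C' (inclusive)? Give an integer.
Answer: 6

Derivation:
Subtree rooted at C contains: A, B, C, D, F, H
Count = 6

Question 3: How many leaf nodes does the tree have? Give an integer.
Answer: 5

Derivation:
Leaves (nodes with no children): A, E, F, G, H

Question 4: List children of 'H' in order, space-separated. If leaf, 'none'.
Answer: none

Derivation:
Node H's children (from adjacency): (leaf)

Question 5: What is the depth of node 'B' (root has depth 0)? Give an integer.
Path from root to B: J -> C -> B
Depth = number of edges = 2

Answer: 2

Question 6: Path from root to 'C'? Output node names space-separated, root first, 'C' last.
Answer: J C

Derivation:
Walk down from root: J -> C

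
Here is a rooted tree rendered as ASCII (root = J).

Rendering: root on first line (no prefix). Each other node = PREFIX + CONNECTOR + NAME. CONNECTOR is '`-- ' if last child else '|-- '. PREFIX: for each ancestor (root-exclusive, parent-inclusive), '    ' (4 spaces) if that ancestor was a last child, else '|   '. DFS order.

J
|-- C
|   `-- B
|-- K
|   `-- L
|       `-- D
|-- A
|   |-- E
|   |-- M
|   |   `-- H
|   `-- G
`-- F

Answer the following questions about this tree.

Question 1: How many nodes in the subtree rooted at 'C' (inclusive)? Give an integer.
Subtree rooted at C contains: B, C
Count = 2

Answer: 2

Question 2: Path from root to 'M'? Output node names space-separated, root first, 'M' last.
Answer: J A M

Derivation:
Walk down from root: J -> A -> M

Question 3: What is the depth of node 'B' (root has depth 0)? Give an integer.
Path from root to B: J -> C -> B
Depth = number of edges = 2

Answer: 2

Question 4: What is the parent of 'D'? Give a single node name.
Scan adjacency: D appears as child of L

Answer: L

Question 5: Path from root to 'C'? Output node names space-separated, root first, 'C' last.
Answer: J C

Derivation:
Walk down from root: J -> C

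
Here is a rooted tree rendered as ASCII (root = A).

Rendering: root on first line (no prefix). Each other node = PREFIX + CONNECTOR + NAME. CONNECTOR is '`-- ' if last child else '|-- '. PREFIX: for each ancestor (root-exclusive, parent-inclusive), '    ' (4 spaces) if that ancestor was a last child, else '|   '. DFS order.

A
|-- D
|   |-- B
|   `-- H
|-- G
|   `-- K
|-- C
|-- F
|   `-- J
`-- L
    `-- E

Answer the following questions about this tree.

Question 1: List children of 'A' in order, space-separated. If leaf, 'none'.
Answer: D G C F L

Derivation:
Node A's children (from adjacency): D, G, C, F, L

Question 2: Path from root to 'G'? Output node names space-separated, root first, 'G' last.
Walk down from root: A -> G

Answer: A G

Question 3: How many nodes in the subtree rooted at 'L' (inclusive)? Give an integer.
Subtree rooted at L contains: E, L
Count = 2

Answer: 2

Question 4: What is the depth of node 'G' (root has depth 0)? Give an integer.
Answer: 1

Derivation:
Path from root to G: A -> G
Depth = number of edges = 1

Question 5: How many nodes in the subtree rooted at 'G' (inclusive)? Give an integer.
Answer: 2

Derivation:
Subtree rooted at G contains: G, K
Count = 2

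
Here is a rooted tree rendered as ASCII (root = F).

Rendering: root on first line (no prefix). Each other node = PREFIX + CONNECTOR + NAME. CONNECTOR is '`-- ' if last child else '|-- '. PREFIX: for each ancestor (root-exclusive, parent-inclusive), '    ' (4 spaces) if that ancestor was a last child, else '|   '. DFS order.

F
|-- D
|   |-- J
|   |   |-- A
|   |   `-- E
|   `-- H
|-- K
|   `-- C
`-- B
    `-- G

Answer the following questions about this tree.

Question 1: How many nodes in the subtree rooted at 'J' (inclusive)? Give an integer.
Subtree rooted at J contains: A, E, J
Count = 3

Answer: 3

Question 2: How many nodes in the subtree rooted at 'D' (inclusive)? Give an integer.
Subtree rooted at D contains: A, D, E, H, J
Count = 5

Answer: 5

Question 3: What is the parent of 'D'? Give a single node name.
Answer: F

Derivation:
Scan adjacency: D appears as child of F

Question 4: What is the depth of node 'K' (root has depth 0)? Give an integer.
Path from root to K: F -> K
Depth = number of edges = 1

Answer: 1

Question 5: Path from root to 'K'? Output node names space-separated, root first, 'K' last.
Walk down from root: F -> K

Answer: F K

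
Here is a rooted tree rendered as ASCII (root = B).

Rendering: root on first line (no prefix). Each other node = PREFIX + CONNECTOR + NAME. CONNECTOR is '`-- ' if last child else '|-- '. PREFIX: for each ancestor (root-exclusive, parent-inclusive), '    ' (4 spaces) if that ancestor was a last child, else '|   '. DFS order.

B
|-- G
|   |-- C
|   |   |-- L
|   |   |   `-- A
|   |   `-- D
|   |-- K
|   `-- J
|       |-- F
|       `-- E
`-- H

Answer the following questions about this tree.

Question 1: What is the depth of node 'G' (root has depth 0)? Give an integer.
Answer: 1

Derivation:
Path from root to G: B -> G
Depth = number of edges = 1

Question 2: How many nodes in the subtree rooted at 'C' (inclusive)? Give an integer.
Answer: 4

Derivation:
Subtree rooted at C contains: A, C, D, L
Count = 4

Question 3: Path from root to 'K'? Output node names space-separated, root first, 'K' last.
Answer: B G K

Derivation:
Walk down from root: B -> G -> K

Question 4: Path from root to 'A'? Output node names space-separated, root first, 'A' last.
Walk down from root: B -> G -> C -> L -> A

Answer: B G C L A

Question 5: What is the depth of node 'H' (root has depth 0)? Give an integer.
Answer: 1

Derivation:
Path from root to H: B -> H
Depth = number of edges = 1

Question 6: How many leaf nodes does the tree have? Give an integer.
Leaves (nodes with no children): A, D, E, F, H, K

Answer: 6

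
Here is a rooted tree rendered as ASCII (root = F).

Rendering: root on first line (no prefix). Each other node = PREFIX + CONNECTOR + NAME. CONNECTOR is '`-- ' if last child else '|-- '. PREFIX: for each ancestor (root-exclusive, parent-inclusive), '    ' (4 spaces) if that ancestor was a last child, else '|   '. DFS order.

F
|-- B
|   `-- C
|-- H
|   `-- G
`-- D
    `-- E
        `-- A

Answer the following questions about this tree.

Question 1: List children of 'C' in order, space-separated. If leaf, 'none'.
Answer: none

Derivation:
Node C's children (from adjacency): (leaf)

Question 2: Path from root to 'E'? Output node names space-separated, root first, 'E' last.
Walk down from root: F -> D -> E

Answer: F D E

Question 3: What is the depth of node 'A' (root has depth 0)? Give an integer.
Answer: 3

Derivation:
Path from root to A: F -> D -> E -> A
Depth = number of edges = 3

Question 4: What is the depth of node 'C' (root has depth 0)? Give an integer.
Path from root to C: F -> B -> C
Depth = number of edges = 2

Answer: 2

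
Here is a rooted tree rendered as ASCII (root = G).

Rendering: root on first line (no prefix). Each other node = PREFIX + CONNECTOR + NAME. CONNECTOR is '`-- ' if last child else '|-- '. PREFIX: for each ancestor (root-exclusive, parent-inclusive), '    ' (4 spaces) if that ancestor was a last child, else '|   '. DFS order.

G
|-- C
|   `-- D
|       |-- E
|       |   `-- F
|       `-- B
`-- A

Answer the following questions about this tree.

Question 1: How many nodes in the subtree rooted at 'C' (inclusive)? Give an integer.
Answer: 5

Derivation:
Subtree rooted at C contains: B, C, D, E, F
Count = 5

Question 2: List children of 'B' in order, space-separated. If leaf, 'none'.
Answer: none

Derivation:
Node B's children (from adjacency): (leaf)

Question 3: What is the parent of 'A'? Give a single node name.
Scan adjacency: A appears as child of G

Answer: G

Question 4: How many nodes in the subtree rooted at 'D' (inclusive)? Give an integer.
Answer: 4

Derivation:
Subtree rooted at D contains: B, D, E, F
Count = 4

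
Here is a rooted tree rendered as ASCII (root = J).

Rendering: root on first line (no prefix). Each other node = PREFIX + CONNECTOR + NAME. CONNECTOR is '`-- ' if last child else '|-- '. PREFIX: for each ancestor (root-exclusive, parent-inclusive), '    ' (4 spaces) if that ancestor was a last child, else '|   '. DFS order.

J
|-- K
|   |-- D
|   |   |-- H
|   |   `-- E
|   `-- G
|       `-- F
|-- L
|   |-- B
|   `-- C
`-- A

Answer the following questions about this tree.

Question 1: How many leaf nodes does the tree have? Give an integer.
Answer: 6

Derivation:
Leaves (nodes with no children): A, B, C, E, F, H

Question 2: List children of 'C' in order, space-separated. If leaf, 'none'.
Answer: none

Derivation:
Node C's children (from adjacency): (leaf)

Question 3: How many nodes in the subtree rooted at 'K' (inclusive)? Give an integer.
Subtree rooted at K contains: D, E, F, G, H, K
Count = 6

Answer: 6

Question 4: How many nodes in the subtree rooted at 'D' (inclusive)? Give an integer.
Subtree rooted at D contains: D, E, H
Count = 3

Answer: 3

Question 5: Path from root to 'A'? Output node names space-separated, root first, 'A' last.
Answer: J A

Derivation:
Walk down from root: J -> A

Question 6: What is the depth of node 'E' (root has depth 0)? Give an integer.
Answer: 3

Derivation:
Path from root to E: J -> K -> D -> E
Depth = number of edges = 3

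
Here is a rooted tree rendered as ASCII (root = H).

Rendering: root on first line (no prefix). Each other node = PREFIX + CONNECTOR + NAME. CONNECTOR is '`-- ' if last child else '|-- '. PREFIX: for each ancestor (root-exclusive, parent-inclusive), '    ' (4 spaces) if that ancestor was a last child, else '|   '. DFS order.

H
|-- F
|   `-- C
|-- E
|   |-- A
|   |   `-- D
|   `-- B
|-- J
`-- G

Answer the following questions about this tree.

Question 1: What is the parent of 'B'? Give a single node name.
Scan adjacency: B appears as child of E

Answer: E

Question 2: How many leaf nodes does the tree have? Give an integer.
Answer: 5

Derivation:
Leaves (nodes with no children): B, C, D, G, J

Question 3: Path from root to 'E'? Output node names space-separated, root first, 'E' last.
Walk down from root: H -> E

Answer: H E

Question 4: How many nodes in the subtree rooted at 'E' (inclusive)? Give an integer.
Subtree rooted at E contains: A, B, D, E
Count = 4

Answer: 4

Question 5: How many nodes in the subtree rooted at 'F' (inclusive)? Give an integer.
Subtree rooted at F contains: C, F
Count = 2

Answer: 2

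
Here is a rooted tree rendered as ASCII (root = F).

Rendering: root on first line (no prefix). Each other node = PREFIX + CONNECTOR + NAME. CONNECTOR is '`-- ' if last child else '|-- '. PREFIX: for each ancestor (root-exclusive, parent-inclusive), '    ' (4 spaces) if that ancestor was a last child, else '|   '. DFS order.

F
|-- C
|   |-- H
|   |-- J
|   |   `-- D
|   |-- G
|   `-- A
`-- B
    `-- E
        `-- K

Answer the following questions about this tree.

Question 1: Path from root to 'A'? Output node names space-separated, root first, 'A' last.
Answer: F C A

Derivation:
Walk down from root: F -> C -> A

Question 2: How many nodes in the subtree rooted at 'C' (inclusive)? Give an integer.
Answer: 6

Derivation:
Subtree rooted at C contains: A, C, D, G, H, J
Count = 6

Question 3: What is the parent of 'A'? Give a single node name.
Answer: C

Derivation:
Scan adjacency: A appears as child of C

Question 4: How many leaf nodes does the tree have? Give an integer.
Leaves (nodes with no children): A, D, G, H, K

Answer: 5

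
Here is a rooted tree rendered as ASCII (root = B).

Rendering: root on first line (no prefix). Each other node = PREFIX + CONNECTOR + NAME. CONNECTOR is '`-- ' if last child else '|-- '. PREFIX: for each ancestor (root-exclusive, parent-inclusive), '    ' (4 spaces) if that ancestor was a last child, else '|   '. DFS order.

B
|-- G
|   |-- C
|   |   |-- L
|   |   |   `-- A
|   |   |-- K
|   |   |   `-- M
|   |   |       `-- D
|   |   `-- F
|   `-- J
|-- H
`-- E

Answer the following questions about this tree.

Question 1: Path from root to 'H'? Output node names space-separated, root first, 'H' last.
Walk down from root: B -> H

Answer: B H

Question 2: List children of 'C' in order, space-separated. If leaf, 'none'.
Node C's children (from adjacency): L, K, F

Answer: L K F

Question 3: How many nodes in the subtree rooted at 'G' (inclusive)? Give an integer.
Answer: 9

Derivation:
Subtree rooted at G contains: A, C, D, F, G, J, K, L, M
Count = 9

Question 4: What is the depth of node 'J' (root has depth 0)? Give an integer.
Path from root to J: B -> G -> J
Depth = number of edges = 2

Answer: 2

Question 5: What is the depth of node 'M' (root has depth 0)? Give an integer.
Path from root to M: B -> G -> C -> K -> M
Depth = number of edges = 4

Answer: 4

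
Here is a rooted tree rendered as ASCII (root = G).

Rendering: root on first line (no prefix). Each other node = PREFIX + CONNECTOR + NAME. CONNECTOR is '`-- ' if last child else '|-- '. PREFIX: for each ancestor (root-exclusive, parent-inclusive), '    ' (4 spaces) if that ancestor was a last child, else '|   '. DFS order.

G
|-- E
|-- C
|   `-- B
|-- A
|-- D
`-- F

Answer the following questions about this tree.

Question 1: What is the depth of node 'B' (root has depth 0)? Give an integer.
Answer: 2

Derivation:
Path from root to B: G -> C -> B
Depth = number of edges = 2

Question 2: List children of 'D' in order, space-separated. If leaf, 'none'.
Node D's children (from adjacency): (leaf)

Answer: none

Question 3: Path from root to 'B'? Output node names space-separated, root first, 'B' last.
Answer: G C B

Derivation:
Walk down from root: G -> C -> B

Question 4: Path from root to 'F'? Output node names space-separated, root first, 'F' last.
Answer: G F

Derivation:
Walk down from root: G -> F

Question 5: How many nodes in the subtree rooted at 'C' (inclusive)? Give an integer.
Subtree rooted at C contains: B, C
Count = 2

Answer: 2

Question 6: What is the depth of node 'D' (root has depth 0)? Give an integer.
Path from root to D: G -> D
Depth = number of edges = 1

Answer: 1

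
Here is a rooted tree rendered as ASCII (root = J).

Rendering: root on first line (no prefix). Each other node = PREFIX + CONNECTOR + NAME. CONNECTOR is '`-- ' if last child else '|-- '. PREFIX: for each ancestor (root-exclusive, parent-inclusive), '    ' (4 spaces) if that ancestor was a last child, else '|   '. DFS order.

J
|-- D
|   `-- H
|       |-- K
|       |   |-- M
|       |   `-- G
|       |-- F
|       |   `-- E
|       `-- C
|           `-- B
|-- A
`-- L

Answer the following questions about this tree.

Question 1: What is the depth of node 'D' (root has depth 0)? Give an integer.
Answer: 1

Derivation:
Path from root to D: J -> D
Depth = number of edges = 1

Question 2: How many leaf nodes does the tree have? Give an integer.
Answer: 6

Derivation:
Leaves (nodes with no children): A, B, E, G, L, M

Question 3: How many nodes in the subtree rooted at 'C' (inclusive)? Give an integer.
Subtree rooted at C contains: B, C
Count = 2

Answer: 2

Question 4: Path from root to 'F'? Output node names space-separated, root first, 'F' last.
Walk down from root: J -> D -> H -> F

Answer: J D H F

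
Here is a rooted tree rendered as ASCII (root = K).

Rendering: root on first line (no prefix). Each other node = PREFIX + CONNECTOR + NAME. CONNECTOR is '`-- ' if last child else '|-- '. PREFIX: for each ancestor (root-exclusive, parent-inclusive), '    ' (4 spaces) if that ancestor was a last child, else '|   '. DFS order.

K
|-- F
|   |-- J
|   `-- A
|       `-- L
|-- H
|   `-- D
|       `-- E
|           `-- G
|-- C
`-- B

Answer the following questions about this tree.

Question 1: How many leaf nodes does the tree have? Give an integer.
Leaves (nodes with no children): B, C, G, J, L

Answer: 5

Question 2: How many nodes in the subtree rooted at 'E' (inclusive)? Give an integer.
Subtree rooted at E contains: E, G
Count = 2

Answer: 2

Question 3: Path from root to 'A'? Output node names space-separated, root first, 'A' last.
Answer: K F A

Derivation:
Walk down from root: K -> F -> A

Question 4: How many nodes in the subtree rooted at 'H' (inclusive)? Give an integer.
Answer: 4

Derivation:
Subtree rooted at H contains: D, E, G, H
Count = 4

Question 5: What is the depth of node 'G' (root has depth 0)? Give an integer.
Path from root to G: K -> H -> D -> E -> G
Depth = number of edges = 4

Answer: 4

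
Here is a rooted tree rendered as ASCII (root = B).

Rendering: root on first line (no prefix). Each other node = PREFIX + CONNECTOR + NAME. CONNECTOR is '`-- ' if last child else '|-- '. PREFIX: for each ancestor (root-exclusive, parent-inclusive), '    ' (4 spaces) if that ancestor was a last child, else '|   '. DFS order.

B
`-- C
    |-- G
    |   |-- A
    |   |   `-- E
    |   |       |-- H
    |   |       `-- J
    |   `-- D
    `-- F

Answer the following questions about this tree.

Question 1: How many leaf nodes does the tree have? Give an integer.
Answer: 4

Derivation:
Leaves (nodes with no children): D, F, H, J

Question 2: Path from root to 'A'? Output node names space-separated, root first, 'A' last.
Walk down from root: B -> C -> G -> A

Answer: B C G A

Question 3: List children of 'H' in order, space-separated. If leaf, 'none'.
Node H's children (from adjacency): (leaf)

Answer: none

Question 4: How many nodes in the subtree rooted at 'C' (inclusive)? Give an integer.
Answer: 8

Derivation:
Subtree rooted at C contains: A, C, D, E, F, G, H, J
Count = 8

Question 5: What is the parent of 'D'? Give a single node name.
Scan adjacency: D appears as child of G

Answer: G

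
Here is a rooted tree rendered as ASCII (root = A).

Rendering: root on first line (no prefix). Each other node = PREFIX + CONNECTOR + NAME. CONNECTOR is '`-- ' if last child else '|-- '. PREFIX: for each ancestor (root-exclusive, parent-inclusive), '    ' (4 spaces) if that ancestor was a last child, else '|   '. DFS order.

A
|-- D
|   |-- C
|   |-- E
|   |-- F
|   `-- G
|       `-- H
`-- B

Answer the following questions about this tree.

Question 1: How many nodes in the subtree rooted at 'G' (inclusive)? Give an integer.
Subtree rooted at G contains: G, H
Count = 2

Answer: 2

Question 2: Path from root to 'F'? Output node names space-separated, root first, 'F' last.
Walk down from root: A -> D -> F

Answer: A D F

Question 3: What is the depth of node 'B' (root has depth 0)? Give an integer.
Answer: 1

Derivation:
Path from root to B: A -> B
Depth = number of edges = 1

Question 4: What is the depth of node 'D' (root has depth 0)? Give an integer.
Path from root to D: A -> D
Depth = number of edges = 1

Answer: 1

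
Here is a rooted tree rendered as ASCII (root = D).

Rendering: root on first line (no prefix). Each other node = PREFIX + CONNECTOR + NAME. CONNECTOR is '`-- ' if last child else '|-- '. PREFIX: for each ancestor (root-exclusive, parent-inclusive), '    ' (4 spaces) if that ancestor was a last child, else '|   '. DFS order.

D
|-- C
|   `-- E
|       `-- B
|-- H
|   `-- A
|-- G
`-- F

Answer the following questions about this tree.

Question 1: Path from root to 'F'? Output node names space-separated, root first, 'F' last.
Answer: D F

Derivation:
Walk down from root: D -> F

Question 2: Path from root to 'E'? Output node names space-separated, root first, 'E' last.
Walk down from root: D -> C -> E

Answer: D C E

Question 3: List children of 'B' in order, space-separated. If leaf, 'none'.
Node B's children (from adjacency): (leaf)

Answer: none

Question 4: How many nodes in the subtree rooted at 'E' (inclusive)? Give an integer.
Answer: 2

Derivation:
Subtree rooted at E contains: B, E
Count = 2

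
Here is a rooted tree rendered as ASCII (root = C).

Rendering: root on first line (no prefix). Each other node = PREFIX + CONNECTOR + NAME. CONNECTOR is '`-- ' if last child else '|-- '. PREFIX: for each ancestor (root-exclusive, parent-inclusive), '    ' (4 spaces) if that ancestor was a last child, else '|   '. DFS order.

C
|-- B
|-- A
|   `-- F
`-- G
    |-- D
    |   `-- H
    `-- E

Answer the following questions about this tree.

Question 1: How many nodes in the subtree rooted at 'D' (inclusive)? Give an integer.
Subtree rooted at D contains: D, H
Count = 2

Answer: 2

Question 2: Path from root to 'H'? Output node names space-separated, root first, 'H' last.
Walk down from root: C -> G -> D -> H

Answer: C G D H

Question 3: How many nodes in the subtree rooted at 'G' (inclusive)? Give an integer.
Answer: 4

Derivation:
Subtree rooted at G contains: D, E, G, H
Count = 4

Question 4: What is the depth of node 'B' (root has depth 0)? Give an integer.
Answer: 1

Derivation:
Path from root to B: C -> B
Depth = number of edges = 1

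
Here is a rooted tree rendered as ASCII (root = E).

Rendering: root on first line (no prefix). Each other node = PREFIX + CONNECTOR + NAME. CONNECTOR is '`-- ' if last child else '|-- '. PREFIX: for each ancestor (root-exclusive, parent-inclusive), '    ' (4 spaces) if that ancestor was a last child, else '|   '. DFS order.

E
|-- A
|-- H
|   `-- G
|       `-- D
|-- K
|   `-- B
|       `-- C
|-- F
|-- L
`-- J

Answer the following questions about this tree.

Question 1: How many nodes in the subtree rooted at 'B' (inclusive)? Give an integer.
Subtree rooted at B contains: B, C
Count = 2

Answer: 2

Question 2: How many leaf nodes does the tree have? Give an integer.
Answer: 6

Derivation:
Leaves (nodes with no children): A, C, D, F, J, L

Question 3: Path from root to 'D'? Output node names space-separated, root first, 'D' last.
Walk down from root: E -> H -> G -> D

Answer: E H G D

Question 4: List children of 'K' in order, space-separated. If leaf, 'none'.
Node K's children (from adjacency): B

Answer: B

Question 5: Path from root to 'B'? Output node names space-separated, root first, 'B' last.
Answer: E K B

Derivation:
Walk down from root: E -> K -> B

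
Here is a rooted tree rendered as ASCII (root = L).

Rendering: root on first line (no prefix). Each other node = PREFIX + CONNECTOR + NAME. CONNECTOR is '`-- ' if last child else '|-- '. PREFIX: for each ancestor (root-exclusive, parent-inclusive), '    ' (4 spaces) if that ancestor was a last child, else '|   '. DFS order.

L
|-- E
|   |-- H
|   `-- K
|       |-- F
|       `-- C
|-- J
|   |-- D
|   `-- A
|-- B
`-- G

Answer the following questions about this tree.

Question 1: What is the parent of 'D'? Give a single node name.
Answer: J

Derivation:
Scan adjacency: D appears as child of J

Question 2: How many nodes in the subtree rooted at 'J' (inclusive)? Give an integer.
Answer: 3

Derivation:
Subtree rooted at J contains: A, D, J
Count = 3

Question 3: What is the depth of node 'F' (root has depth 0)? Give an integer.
Answer: 3

Derivation:
Path from root to F: L -> E -> K -> F
Depth = number of edges = 3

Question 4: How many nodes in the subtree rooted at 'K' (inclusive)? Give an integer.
Answer: 3

Derivation:
Subtree rooted at K contains: C, F, K
Count = 3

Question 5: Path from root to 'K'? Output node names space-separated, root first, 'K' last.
Walk down from root: L -> E -> K

Answer: L E K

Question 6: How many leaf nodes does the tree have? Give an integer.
Answer: 7

Derivation:
Leaves (nodes with no children): A, B, C, D, F, G, H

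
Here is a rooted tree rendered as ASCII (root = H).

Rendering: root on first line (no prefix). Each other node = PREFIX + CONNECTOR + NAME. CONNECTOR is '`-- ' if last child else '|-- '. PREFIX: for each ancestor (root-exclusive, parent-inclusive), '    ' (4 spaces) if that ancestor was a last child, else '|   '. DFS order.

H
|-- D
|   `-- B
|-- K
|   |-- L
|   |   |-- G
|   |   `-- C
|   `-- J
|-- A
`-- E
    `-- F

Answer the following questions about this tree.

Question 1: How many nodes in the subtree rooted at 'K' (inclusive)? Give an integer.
Subtree rooted at K contains: C, G, J, K, L
Count = 5

Answer: 5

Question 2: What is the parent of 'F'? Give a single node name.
Scan adjacency: F appears as child of E

Answer: E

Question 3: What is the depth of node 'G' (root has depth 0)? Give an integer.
Answer: 3

Derivation:
Path from root to G: H -> K -> L -> G
Depth = number of edges = 3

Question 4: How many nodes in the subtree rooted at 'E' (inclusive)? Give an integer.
Subtree rooted at E contains: E, F
Count = 2

Answer: 2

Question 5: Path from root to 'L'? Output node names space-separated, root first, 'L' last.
Walk down from root: H -> K -> L

Answer: H K L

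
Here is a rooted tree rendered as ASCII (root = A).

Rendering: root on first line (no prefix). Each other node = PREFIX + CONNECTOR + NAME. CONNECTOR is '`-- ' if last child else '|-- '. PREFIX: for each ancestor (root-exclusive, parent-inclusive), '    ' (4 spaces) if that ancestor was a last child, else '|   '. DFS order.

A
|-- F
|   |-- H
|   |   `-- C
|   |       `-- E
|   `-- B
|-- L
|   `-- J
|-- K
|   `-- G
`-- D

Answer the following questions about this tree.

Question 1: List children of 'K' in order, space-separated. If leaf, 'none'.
Answer: G

Derivation:
Node K's children (from adjacency): G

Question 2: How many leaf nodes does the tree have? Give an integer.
Answer: 5

Derivation:
Leaves (nodes with no children): B, D, E, G, J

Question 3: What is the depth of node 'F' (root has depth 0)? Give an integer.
Answer: 1

Derivation:
Path from root to F: A -> F
Depth = number of edges = 1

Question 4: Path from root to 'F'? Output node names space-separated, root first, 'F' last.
Walk down from root: A -> F

Answer: A F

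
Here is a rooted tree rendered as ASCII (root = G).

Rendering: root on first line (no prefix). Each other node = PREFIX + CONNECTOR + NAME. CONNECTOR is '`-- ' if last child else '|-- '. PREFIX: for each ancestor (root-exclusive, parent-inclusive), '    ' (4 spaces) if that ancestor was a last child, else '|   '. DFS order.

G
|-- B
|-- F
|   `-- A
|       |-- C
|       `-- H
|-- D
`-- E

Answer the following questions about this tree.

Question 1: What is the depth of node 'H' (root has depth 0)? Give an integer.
Answer: 3

Derivation:
Path from root to H: G -> F -> A -> H
Depth = number of edges = 3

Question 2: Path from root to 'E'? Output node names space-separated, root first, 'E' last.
Walk down from root: G -> E

Answer: G E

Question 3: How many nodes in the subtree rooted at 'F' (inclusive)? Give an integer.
Answer: 4

Derivation:
Subtree rooted at F contains: A, C, F, H
Count = 4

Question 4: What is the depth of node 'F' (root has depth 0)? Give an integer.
Path from root to F: G -> F
Depth = number of edges = 1

Answer: 1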